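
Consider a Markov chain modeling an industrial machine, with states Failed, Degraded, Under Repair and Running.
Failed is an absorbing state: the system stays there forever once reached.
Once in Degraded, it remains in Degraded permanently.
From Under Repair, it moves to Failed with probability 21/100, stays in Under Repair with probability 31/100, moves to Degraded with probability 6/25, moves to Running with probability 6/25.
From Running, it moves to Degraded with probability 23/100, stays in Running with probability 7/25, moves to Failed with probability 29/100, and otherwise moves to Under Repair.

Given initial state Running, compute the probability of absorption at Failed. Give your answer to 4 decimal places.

Let h(s) be the probability of absorption at Failed starting from transient state s. Then h(Failed) = 1 and h(Degraded) = 0. By first-step analysis:
h(Under Repair) = 0.21·1 + 0.24·0 + 0.31·h(Under Repair) + 0.24·h(Running)
h(Running) = 0.29·1 + 0.23·0 + 0.2·h(Under Repair) + 0.28·h(Running)
Solving: h(Under Repair) = 0.4920, h(Running) = 0.5394.
Starting from Running, the probability is 0.5394.

0.5394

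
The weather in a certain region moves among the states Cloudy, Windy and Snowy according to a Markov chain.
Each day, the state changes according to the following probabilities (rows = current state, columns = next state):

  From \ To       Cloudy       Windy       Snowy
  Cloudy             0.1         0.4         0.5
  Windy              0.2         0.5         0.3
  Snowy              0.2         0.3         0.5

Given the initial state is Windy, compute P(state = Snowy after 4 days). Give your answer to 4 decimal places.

0.4196

Propagate the distribution vector 4 days from Windy.
After 0 days: (0.0000, 1.0000, 0.0000)
After 1 day: (0.2000, 0.5000, 0.3000)
After 2 days: (0.1800, 0.4200, 0.4000)
After 3 days: (0.1820, 0.4020, 0.4160)
After 4 days: (0.1818, 0.3986, 0.4196)
P(in Snowy after 4 days) = 0.4196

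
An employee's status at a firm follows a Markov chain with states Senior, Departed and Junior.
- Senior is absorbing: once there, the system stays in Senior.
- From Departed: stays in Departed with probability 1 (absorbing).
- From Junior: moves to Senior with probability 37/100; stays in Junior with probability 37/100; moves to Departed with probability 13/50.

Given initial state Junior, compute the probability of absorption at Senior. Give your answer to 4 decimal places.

0.5873

Let h(s) be the probability of absorption at Senior starting from transient state s. Then h(Senior) = 1 and h(Departed) = 0. By first-step analysis:
h(Junior) = 0.37·1 + 0.26·0 + 0.37·h(Junior)
Solving: h(Junior) = 0.5873.
Starting from Junior, the probability is 0.5873.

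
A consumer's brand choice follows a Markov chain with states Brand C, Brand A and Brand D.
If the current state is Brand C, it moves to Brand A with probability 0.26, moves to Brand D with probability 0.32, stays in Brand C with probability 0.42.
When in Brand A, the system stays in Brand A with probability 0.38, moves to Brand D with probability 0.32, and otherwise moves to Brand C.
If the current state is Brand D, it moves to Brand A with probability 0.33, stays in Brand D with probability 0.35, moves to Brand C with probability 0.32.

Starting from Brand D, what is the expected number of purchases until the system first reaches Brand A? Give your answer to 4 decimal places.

Let t(s) be the expected number of purchases to first reach Brand A from state s, with t(Brand A) = 0. Conditioning on the first purchase:
t(Brand C) = 1 + 0.42·t(Brand C) + 0.32·t(Brand D)
t(Brand D) = 1 + 0.32·t(Brand C) + 0.35·t(Brand D)
Solving: t(Brand C) = 3.5324, t(Brand D) = 3.2775.
Expected purchases from Brand D to Brand A: 3.2775.

3.2775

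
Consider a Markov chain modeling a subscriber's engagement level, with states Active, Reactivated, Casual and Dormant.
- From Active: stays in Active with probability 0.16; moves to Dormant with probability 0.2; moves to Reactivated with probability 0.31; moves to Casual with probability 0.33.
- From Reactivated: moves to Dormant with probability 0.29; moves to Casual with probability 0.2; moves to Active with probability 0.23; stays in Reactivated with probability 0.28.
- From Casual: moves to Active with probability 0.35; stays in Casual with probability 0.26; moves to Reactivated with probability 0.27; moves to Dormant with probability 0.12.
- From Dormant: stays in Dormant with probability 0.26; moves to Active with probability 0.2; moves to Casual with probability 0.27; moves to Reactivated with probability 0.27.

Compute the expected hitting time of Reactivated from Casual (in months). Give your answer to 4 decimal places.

Let t(s) be the expected number of months to first reach Reactivated from state s, with t(Reactivated) = 0. Conditioning on the first month:
t(Active) = 1 + 0.16·t(Active) + 0.33·t(Casual) + 0.2·t(Dormant)
t(Casual) = 1 + 0.35·t(Active) + 0.26·t(Casual) + 0.12·t(Dormant)
t(Dormant) = 1 + 0.2·t(Active) + 0.27·t(Casual) + 0.26·t(Dormant)
Solving: t(Active) = 3.4413, t(Casual) = 3.5596, t(Dormant) = 3.5802.
Expected months from Casual to Reactivated: 3.5596.

3.5596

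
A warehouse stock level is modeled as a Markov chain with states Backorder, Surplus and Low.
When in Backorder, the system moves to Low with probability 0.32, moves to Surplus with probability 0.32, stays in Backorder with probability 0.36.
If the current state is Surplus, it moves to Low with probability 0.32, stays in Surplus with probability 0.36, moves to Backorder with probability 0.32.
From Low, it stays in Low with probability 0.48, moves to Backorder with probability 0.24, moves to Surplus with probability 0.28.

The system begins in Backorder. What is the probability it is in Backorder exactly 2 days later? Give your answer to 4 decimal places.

0.3088

Sum over the intermediate state after 1 day:
P = P(Backorder→Backorder)·P(Backorder→Backorder) + P(Backorder→Surplus)·P(Surplus→Backorder) + P(Backorder→Low)·P(Low→Backorder)
  = 0.36×0.36 + 0.32×0.32 + 0.32×0.24
  = 0.1296 + 0.1024 + 0.0768 = 0.3088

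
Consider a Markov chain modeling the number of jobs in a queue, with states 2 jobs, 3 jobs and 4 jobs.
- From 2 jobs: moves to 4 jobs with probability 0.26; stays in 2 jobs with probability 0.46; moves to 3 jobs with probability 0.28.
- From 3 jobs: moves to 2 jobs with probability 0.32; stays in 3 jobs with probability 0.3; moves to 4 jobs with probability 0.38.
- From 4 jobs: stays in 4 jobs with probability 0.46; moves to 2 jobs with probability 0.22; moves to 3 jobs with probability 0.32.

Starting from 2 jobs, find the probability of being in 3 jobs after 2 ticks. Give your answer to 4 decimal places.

0.2960

Sum over the intermediate state after 1 tick:
P = P(2 jobs→2 jobs)·P(2 jobs→3 jobs) + P(2 jobs→3 jobs)·P(3 jobs→3 jobs) + P(2 jobs→4 jobs)·P(4 jobs→3 jobs)
  = 0.46×0.28 + 0.28×0.3 + 0.26×0.32
  = 0.1288 + 0.0840 + 0.0832 = 0.2960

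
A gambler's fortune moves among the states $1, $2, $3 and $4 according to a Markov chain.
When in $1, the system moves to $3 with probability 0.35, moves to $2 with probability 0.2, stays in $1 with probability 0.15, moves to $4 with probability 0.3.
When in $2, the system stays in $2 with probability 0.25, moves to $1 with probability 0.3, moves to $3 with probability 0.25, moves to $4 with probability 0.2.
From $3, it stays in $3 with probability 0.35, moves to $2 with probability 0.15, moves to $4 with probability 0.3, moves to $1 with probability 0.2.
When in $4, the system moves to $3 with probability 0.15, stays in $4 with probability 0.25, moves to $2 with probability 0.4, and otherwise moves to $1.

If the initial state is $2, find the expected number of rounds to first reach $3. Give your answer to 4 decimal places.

3.9928

Let t(s) be the expected number of rounds to first reach $3 from state s, with t($3) = 0. Conditioning on the first round:
t($1) = 1 + 0.15·t($1) + 0.2·t($2) + 0.3·t($4)
t($2) = 1 + 0.3·t($1) + 0.25·t($2) + 0.2·t($4)
t($4) = 1 + 0.2·t($1) + 0.4·t($2) + 0.25·t($4)
Solving: t($1) = 3.6849, t($2) = 3.9928, t($4) = 4.4455.
Expected rounds from $2 to $3: 3.9928.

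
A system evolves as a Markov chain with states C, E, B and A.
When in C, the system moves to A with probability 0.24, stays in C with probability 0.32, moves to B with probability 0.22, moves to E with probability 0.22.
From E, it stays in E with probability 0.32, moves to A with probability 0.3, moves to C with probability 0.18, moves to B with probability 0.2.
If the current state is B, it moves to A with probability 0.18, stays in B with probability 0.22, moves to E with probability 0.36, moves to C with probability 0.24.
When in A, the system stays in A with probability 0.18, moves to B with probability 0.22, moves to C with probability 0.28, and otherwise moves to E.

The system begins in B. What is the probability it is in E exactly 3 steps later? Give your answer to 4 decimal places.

Propagate the distribution vector 3 steps from B.
After 0 steps: (0.0000, 0.0000, 1.0000, 0.0000)
After 1 step: (0.2400, 0.3600, 0.2200, 0.1800)
After 2 steps: (0.2448, 0.3048, 0.2128, 0.2376)
After 3 steps: (0.2508, 0.3040, 0.2139, 0.2313)
P(in E after 3 steps) = 0.3040

0.3040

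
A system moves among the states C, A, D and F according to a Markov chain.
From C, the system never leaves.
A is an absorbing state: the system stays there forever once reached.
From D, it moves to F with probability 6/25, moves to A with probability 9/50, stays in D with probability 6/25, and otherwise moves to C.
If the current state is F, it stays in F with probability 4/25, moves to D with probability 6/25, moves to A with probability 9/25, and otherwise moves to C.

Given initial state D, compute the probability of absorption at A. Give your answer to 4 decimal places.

Let h(s) be the probability of absorption at A starting from transient state s. Then h(A) = 1 and h(C) = 0. By first-step analysis:
h(D) = 0.34·0 + 0.18·1 + 0.24·h(D) + 0.24·h(F)
h(F) = 0.24·0 + 0.36·1 + 0.24·h(D) + 0.16·h(F)
Solving: h(D) = 0.4091, h(F) = 0.5455.
Starting from D, the probability is 0.4091.

0.4091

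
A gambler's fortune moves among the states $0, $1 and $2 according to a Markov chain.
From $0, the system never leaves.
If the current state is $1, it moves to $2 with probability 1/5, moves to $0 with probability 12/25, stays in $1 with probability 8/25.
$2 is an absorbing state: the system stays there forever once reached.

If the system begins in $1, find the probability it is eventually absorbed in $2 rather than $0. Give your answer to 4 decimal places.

Let h(s) be the probability of absorption at $2 starting from transient state s. Then h($2) = 1 and h($0) = 0. By first-step analysis:
h($1) = 0.48·0 + 0.32·h($1) + 0.2·1
Solving: h($1) = 0.2941.
Starting from $1, the probability is 0.2941.

0.2941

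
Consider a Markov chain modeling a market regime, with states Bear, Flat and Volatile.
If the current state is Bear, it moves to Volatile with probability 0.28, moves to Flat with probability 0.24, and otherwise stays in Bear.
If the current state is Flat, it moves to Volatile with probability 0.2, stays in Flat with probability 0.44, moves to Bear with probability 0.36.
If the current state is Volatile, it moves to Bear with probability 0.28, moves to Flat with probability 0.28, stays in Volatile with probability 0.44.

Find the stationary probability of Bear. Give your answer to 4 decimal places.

0.3815

Let the stationary distribution be π with π = πP and π_1 + π_2 + π_3 = 1.
π_1 = 0.48·π_1 + 0.36·π_2 + 0.28·π_3
π_2 = 0.24·π_1 + 0.44·π_2 + 0.28·π_3
Solving with the normalization constraint gives π = (0.3815, 0.3152, 0.3033).
So the stationary probability of Bear is 0.3815.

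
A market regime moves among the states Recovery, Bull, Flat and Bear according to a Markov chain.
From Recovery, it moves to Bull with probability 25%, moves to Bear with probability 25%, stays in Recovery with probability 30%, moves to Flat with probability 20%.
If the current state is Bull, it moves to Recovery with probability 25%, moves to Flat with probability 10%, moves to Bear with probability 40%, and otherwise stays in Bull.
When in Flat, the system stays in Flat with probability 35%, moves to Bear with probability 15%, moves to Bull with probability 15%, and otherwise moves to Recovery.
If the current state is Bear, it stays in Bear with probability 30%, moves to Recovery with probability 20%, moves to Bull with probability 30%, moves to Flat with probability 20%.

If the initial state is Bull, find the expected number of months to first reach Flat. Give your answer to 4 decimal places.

Let t(s) be the expected number of months to first reach Flat from state s, with t(Flat) = 0. Conditioning on the first month:
t(Recovery) = 1 + 0.3·t(Recovery) + 0.25·t(Bull) + 0.25·t(Bear)
t(Bull) = 1 + 0.25·t(Recovery) + 0.25·t(Bull) + 0.4·t(Bear)
t(Bear) = 1 + 0.2·t(Recovery) + 0.3·t(Bull) + 0.3·t(Bear)
Solving: t(Recovery) = 5.7645, t(Bull) = 6.3456, t(Bear) = 5.7951.
Expected months from Bull to Flat: 6.3456.

6.3456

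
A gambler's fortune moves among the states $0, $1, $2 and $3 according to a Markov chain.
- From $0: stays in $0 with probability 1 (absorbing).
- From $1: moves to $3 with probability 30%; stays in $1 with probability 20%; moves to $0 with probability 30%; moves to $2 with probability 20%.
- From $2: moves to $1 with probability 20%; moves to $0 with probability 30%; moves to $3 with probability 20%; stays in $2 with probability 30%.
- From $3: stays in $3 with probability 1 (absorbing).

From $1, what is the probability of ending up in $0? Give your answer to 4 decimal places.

0.5192

Let h(s) be the probability of absorption at $0 starting from transient state s. Then h($0) = 1 and h($3) = 0. By first-step analysis:
h($1) = 0.3·1 + 0.2·h($1) + 0.2·h($2) + 0.3·0
h($2) = 0.3·1 + 0.2·h($1) + 0.3·h($2) + 0.2·0
Solving: h($1) = 0.5192, h($2) = 0.5769.
Starting from $1, the probability is 0.5192.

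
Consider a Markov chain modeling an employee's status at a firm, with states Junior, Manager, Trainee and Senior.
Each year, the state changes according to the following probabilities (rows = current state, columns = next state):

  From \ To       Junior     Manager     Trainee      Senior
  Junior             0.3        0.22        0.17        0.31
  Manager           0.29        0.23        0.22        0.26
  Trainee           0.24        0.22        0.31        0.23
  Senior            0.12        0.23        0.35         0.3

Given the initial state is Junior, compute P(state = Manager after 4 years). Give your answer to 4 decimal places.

0.2250

Propagate the distribution vector 4 years from Junior.
After 0 years: (1.0000, 0.0000, 0.0000, 0.0000)
After 1 year: (0.3000, 0.2200, 0.1700, 0.3100)
After 2 years: (0.2318, 0.2253, 0.2606, 0.2823)
After 3 years: (0.2313, 0.2251, 0.2686, 0.2751)
After 4 years: (0.2321, 0.2250, 0.2684, 0.2745)
P(in Manager after 4 years) = 0.2250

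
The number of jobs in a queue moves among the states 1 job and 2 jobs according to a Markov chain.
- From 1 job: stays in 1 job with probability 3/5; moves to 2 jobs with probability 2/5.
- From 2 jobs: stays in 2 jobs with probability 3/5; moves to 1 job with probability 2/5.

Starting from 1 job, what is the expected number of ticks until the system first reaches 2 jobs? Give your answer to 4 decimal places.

2.5000

Let t(s) be the expected number of ticks to first reach 2 jobs from state s, with t(2 jobs) = 0. Conditioning on the first tick:
t(1 job) = 1 + 0.6·t(1 job)
Solving: t(1 job) = 2.5000.
Expected ticks from 1 job to 2 jobs: 2.5000.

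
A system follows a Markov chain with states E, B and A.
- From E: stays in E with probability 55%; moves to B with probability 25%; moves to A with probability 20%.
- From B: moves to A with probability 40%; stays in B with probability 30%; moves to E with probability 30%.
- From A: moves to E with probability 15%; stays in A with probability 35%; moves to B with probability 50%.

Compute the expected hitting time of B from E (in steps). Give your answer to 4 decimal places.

3.2381

Let t(s) be the expected number of steps to first reach B from state s, with t(B) = 0. Conditioning on the first step:
t(E) = 1 + 0.55·t(E) + 0.2·t(A)
t(A) = 1 + 0.15·t(E) + 0.35·t(A)
Solving: t(E) = 3.2381, t(A) = 2.2857.
Expected steps from E to B: 3.2381.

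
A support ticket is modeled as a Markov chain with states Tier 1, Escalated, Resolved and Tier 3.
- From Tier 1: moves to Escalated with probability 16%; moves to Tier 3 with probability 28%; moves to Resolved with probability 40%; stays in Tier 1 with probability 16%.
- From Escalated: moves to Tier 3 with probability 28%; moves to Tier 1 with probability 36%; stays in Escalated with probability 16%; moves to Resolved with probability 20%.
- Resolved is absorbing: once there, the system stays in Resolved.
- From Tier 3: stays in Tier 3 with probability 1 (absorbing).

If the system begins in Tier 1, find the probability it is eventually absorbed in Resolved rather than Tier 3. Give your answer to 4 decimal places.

0.5679

Let h(s) be the probability of absorption at Resolved starting from transient state s. Then h(Resolved) = 1 and h(Tier 3) = 0. By first-step analysis:
h(Tier 1) = 0.16·h(Tier 1) + 0.16·h(Escalated) + 0.4·1 + 0.28·0
h(Escalated) = 0.36·h(Tier 1) + 0.16·h(Escalated) + 0.2·1 + 0.28·0
Solving: h(Tier 1) = 0.5679, h(Escalated) = 0.4815.
Starting from Tier 1, the probability is 0.5679.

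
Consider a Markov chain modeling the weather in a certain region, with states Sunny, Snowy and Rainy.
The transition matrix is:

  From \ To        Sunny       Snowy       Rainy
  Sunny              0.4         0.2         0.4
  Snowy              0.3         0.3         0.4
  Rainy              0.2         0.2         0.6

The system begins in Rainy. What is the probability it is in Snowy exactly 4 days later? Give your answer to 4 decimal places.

Propagate the distribution vector 4 days from Rainy.
After 0 days: (0.0000, 0.0000, 1.0000)
After 1 day: (0.2000, 0.2000, 0.6000)
After 2 days: (0.2600, 0.2200, 0.5200)
After 3 days: (0.2740, 0.2220, 0.5040)
After 4 days: (0.2770, 0.2222, 0.5008)
P(in Snowy after 4 days) = 0.2222

0.2222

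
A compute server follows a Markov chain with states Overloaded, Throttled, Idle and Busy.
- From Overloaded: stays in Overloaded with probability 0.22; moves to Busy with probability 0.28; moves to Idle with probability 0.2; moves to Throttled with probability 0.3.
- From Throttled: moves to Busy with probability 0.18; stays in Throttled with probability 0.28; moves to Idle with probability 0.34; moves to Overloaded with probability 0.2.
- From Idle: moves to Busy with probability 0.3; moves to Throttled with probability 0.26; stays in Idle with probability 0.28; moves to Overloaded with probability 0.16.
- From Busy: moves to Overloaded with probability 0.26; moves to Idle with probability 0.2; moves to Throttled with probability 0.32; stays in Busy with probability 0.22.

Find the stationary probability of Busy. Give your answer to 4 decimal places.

0.2419

Let the stationary distribution be π with π = πP and π_1 + π_2 + π_3 + π_4 = 1.
π_1 = 0.22·π_1 + 0.2·π_2 + 0.16·π_3 + 0.26·π_4
π_2 = 0.3·π_1 + 0.28·π_2 + 0.26·π_3 + 0.32·π_4
π_3 = 0.2·π_1 + 0.34·π_2 + 0.28·π_3 + 0.2·π_4
Solving with the normalization constraint gives π = (0.2082, 0.2886, 0.2613, 0.2419).
So the stationary probability of Busy is 0.2419.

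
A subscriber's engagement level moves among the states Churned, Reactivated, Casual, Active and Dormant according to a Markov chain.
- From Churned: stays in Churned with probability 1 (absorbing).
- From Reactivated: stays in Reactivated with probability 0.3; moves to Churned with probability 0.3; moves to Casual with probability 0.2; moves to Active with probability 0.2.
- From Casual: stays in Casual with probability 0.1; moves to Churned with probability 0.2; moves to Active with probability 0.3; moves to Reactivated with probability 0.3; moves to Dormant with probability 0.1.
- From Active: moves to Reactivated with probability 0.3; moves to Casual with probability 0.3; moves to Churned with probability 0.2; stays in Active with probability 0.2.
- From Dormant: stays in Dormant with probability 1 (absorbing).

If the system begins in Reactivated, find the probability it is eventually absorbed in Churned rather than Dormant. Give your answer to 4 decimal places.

Let h(s) be the probability of absorption at Churned starting from transient state s. Then h(Churned) = 1 and h(Dormant) = 0. By first-step analysis:
h(Reactivated) = 0.3·1 + 0.3·h(Reactivated) + 0.2·h(Casual) + 0.2·h(Active)
h(Casual) = 0.2·1 + 0.3·h(Reactivated) + 0.1·h(Casual) + 0.3·h(Active) + 0.1·0
h(Active) = 0.2·1 + 0.3·h(Reactivated) + 0.3·h(Casual) + 0.2·h(Active)
Solving: h(Reactivated) = 0.9274, h(Casual) = 0.8350, h(Active) = 0.9109.
Starting from Reactivated, the probability is 0.9274.

0.9274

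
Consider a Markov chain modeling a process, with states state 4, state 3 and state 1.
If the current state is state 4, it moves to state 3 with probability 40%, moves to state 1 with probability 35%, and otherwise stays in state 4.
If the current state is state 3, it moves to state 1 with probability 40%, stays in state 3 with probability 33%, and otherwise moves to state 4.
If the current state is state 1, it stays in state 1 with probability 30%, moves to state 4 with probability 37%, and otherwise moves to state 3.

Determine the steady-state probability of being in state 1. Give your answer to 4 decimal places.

0.3500

Let the stationary distribution be π with π = πP and π_1 + π_2 + π_3 = 1.
π_1 = 0.25·π_1 + 0.27·π_2 + 0.37·π_3
π_2 = 0.4·π_1 + 0.33·π_2 + 0.33·π_3
Solving with the normalization constraint gives π = (0.2990, 0.3509, 0.3500).
So the stationary probability of state 1 is 0.3500.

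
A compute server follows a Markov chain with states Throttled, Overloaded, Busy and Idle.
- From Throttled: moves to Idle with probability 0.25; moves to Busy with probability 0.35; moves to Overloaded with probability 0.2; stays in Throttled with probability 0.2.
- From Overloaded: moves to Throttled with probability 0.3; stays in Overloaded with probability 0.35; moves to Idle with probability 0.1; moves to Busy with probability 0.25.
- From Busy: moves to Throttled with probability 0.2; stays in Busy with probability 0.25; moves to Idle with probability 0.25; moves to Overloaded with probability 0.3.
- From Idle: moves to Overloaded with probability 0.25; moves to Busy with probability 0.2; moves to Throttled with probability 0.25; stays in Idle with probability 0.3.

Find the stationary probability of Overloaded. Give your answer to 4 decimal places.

0.2791

Let the stationary distribution be π with π = πP and π_1 + π_2 + π_3 + π_4 = 1.
π_1 = 0.2·π_1 + 0.3·π_2 + 0.2·π_3 + 0.25·π_4
π_2 = 0.2·π_1 + 0.35·π_2 + 0.3·π_3 + 0.25·π_4
π_3 = 0.35·π_1 + 0.25·π_2 + 0.25·π_3 + 0.2·π_4
Solving with the normalization constraint gives π = (0.2389, 0.2791, 0.2629, 0.2191).
So the stationary probability of Overloaded is 0.2791.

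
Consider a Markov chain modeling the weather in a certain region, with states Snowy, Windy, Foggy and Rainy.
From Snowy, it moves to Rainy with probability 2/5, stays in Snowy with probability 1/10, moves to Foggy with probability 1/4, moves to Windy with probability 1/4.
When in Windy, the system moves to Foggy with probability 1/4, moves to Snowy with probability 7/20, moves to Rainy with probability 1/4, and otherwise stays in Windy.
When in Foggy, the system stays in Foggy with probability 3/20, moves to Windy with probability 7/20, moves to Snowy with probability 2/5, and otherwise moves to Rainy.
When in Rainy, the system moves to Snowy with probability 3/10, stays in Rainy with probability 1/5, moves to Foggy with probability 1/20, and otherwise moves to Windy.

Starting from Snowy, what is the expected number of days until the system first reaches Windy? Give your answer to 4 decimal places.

Let t(s) be the expected number of days to first reach Windy from state s, with t(Windy) = 0. Conditioning on the first day:
t(Snowy) = 1 + 0.1·t(Snowy) + 0.25·t(Foggy) + 0.4·t(Rainy)
t(Foggy) = 1 + 0.4·t(Snowy) + 0.15·t(Foggy) + 0.1·t(Rainy)
t(Rainy) = 1 + 0.3·t(Snowy) + 0.05·t(Foggy) + 0.2·t(Rainy)
Solving: t(Snowy) = 3.0732, t(Foggy) = 2.9268, t(Rainy) = 2.5854.
Expected days from Snowy to Windy: 3.0732.

3.0732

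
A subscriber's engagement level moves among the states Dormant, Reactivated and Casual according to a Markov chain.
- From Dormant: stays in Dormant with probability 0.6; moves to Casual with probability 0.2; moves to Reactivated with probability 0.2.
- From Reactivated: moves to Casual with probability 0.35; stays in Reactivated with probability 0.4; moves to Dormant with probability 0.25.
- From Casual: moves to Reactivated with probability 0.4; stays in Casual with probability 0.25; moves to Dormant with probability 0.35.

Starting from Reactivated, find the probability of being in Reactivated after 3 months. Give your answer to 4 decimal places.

0.3255

Propagate the distribution vector 3 months from Reactivated.
After 0 months: (0.0000, 1.0000, 0.0000)
After 1 month: (0.2500, 0.4000, 0.3500)
After 2 months: (0.3725, 0.3500, 0.2775)
After 3 months: (0.4081, 0.3255, 0.2664)
P(in Reactivated after 3 months) = 0.3255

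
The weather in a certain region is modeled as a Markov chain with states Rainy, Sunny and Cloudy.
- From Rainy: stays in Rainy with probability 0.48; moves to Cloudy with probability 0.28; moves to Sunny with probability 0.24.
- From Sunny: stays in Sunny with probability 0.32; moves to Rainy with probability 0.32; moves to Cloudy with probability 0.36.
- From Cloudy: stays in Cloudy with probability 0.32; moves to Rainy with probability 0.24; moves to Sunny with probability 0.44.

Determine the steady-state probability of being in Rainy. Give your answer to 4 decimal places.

0.3506

Let the stationary distribution be π with π = πP and π_1 + π_2 + π_3 = 1.
π_1 = 0.48·π_1 + 0.32·π_2 + 0.24·π_3
π_2 = 0.24·π_1 + 0.32·π_2 + 0.44·π_3
Solving with the normalization constraint gives π = (0.3506, 0.3303, 0.3192).
So the stationary probability of Rainy is 0.3506.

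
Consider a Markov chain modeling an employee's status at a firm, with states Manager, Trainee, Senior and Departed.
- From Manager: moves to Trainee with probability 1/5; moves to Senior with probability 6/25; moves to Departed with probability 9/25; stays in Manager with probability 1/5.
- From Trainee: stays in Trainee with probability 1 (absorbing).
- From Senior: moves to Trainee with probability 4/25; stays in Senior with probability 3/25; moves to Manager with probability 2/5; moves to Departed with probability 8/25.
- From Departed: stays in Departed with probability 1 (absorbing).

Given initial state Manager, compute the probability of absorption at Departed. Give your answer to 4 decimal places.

0.6474

Let h(s) be the probability of absorption at Departed starting from transient state s. Then h(Departed) = 1 and h(Trainee) = 0. By first-step analysis:
h(Manager) = 0.2·h(Manager) + 0.2·0 + 0.24·h(Senior) + 0.36·1
h(Senior) = 0.4·h(Manager) + 0.16·0 + 0.12·h(Senior) + 0.32·1
Solving: h(Manager) = 0.6474, h(Senior) = 0.6579.
Starting from Manager, the probability is 0.6474.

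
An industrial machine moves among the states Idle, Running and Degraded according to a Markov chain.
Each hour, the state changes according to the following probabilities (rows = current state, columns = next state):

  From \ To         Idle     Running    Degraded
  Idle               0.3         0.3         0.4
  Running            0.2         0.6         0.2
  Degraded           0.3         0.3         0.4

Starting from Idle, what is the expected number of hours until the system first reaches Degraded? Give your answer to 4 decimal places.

3.1818

Let t(s) be the expected number of hours to first reach Degraded from state s, with t(Degraded) = 0. Conditioning on the first hour:
t(Idle) = 1 + 0.3·t(Idle) + 0.3·t(Running)
t(Running) = 1 + 0.2·t(Idle) + 0.6·t(Running)
Solving: t(Idle) = 3.1818, t(Running) = 4.0909.
Expected hours from Idle to Degraded: 3.1818.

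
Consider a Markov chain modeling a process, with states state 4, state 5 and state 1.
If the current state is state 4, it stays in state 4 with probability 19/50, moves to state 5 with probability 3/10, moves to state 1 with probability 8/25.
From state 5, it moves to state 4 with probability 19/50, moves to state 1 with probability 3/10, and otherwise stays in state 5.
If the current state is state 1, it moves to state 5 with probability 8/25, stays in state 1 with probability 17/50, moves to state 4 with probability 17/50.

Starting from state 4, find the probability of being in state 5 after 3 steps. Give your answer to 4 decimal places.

0.3127

Propagate the distribution vector 3 steps from state 4.
After 0 steps: (1.0000, 0.0000, 0.0000)
After 1 step: (0.3800, 0.3000, 0.3200)
After 2 steps: (0.3672, 0.3124, 0.3204)
After 3 steps: (0.3672, 0.3127, 0.3202)
P(in state 5 after 3 steps) = 0.3127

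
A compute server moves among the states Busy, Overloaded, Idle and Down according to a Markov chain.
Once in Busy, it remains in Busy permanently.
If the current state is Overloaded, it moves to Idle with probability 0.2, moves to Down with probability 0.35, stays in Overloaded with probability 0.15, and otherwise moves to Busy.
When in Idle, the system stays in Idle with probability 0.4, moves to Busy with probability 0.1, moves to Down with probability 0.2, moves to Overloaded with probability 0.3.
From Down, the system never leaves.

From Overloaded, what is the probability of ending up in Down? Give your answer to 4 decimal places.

Let h(s) be the probability of absorption at Down starting from transient state s. Then h(Down) = 1 and h(Busy) = 0. By first-step analysis:
h(Overloaded) = 0.3·0 + 0.15·h(Overloaded) + 0.2·h(Idle) + 0.35·1
h(Idle) = 0.1·0 + 0.3·h(Overloaded) + 0.4·h(Idle) + 0.2·1
Solving: h(Overloaded) = 0.5556, h(Idle) = 0.6111.
Starting from Overloaded, the probability is 0.5556.

0.5556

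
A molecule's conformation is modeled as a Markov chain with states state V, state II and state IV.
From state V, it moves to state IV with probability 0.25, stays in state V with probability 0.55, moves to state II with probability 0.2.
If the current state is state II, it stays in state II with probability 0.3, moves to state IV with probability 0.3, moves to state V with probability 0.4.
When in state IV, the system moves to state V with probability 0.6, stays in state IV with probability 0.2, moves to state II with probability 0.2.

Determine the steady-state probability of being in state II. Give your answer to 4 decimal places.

Let the stationary distribution be π with π = πP and π_1 + π_2 + π_3 = 1.
π_1 = 0.55·π_1 + 0.4·π_2 + 0.6·π_3
π_2 = 0.2·π_1 + 0.3·π_2 + 0.2·π_3
Solving with the normalization constraint gives π = (0.5291, 0.2222, 0.2487).
So the stationary probability of state II is 0.2222.

0.2222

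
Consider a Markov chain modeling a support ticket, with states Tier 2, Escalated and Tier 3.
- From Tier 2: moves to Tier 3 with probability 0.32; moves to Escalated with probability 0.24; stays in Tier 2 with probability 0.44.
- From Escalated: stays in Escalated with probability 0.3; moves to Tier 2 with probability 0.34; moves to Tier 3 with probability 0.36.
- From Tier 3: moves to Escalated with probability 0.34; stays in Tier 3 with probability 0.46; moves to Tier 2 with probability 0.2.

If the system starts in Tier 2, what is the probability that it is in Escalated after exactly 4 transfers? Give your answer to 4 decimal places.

0.2961

Propagate the distribution vector 4 transfers from Tier 2.
After 0 transfers: (1.0000, 0.0000, 0.0000)
After 1 transfer: (0.4400, 0.2400, 0.3200)
After 2 transfers: (0.3392, 0.2864, 0.3744)
After 3 transfers: (0.3215, 0.2946, 0.3839)
After 4 transfers: (0.3184, 0.2961, 0.3855)
P(in Escalated after 4 transfers) = 0.2961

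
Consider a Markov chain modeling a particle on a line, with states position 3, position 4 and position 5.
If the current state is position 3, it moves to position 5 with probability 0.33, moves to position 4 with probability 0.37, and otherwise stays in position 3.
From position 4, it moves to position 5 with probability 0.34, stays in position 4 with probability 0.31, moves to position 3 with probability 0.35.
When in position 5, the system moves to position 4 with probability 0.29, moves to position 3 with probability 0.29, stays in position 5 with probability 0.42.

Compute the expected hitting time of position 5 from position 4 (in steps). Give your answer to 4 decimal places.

Let t(s) be the expected number of steps to first reach position 5 from state s, with t(position 5) = 0. Conditioning on the first step:
t(position 3) = 1 + 0.3·t(position 3) + 0.37·t(position 4)
t(position 4) = 1 + 0.35·t(position 3) + 0.31·t(position 4)
Solving: t(position 3) = 2.9986, t(position 4) = 2.9703.
Expected steps from position 4 to position 5: 2.9703.

2.9703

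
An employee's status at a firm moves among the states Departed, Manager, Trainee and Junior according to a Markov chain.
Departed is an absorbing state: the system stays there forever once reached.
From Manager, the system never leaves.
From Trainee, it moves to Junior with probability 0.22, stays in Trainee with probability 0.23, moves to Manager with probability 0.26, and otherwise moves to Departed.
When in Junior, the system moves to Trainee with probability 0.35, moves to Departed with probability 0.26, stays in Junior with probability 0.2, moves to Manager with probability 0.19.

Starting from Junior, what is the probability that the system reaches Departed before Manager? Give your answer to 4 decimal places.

0.5597

Let h(s) be the probability of absorption at Departed starting from transient state s. Then h(Departed) = 1 and h(Manager) = 0. By first-step analysis:
h(Trainee) = 0.29·1 + 0.26·0 + 0.23·h(Trainee) + 0.22·h(Junior)
h(Junior) = 0.26·1 + 0.19·0 + 0.35·h(Trainee) + 0.2·h(Junior)
Solving: h(Trainee) = 0.5365, h(Junior) = 0.5597.
Starting from Junior, the probability is 0.5597.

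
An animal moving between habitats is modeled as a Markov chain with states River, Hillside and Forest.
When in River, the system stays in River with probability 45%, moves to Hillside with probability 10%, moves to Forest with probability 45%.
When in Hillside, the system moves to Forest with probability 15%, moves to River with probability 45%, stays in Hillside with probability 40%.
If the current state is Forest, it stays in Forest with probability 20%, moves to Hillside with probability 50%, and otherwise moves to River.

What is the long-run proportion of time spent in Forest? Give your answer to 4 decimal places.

Let the stationary distribution be π with π = πP and π_1 + π_2 + π_3 = 1.
π_1 = 0.45·π_1 + 0.45·π_2 + 0.3·π_3
π_2 = 0.1·π_1 + 0.4·π_2 + 0.5·π_3
Solving with the normalization constraint gives π = (0.4070, 0.3065, 0.2864).
So the stationary probability of Forest is 0.2864.

0.2864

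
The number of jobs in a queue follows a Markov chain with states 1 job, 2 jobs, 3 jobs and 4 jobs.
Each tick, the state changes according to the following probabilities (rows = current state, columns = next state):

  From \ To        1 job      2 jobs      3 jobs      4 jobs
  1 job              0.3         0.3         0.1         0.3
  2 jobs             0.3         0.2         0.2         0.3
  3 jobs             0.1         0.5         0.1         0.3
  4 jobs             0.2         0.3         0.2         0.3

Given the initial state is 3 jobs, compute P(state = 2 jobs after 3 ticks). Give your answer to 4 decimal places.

Propagate the distribution vector 3 ticks from 3 jobs.
After 0 ticks: (0.0000, 0.0000, 1.0000, 0.0000)
After 1 tick: (0.1000, 0.5000, 0.1000, 0.3000)
After 2 ticks: (0.2500, 0.2700, 0.1800, 0.3000)
After 3 ticks: (0.2340, 0.3090, 0.1570, 0.3000)
P(in 2 jobs after 3 ticks) = 0.3090

0.3090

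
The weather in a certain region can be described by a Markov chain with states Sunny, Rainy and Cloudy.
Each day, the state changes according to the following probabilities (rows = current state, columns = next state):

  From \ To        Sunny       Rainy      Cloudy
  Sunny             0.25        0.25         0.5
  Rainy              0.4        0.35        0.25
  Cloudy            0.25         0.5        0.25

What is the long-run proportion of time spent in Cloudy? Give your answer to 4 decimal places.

0.3263

Let the stationary distribution be π with π = πP and π_1 + π_2 + π_3 = 1.
π_1 = 0.25·π_1 + 0.4·π_2 + 0.25·π_3
π_2 = 0.25·π_1 + 0.35·π_2 + 0.5·π_3
Solving with the normalization constraint gives π = (0.3053, 0.3684, 0.3263).
So the stationary probability of Cloudy is 0.3263.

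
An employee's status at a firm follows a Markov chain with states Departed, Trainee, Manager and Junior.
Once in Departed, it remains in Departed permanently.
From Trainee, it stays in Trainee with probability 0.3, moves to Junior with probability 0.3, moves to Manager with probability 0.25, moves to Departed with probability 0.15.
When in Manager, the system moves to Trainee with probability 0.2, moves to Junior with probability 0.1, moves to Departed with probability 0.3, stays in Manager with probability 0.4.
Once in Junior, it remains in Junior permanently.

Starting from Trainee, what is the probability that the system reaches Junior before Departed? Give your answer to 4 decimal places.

0.5541

Let h(s) be the probability of absorption at Junior starting from transient state s. Then h(Junior) = 1 and h(Departed) = 0. By first-step analysis:
h(Trainee) = 0.15·0 + 0.3·h(Trainee) + 0.25·h(Manager) + 0.3·1
h(Manager) = 0.3·0 + 0.2·h(Trainee) + 0.4·h(Manager) + 0.1·1
Solving: h(Trainee) = 0.5541, h(Manager) = 0.3514.
Starting from Trainee, the probability is 0.5541.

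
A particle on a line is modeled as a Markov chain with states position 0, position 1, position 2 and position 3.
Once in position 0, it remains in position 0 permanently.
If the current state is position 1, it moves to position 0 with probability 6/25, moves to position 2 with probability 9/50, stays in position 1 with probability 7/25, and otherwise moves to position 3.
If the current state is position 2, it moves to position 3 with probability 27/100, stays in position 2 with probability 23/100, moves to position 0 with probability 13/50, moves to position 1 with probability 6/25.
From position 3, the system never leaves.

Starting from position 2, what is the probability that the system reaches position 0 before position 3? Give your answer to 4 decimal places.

Let h(s) be the probability of absorption at position 0 starting from transient state s. Then h(position 0) = 1 and h(position 3) = 0. By first-step analysis:
h(position 1) = 0.24·1 + 0.28·h(position 1) + 0.18·h(position 2) + 0.3·0
h(position 2) = 0.26·1 + 0.24·h(position 1) + 0.23·h(position 2) + 0.27·0
Solving: h(position 1) = 0.4531, h(position 2) = 0.4789.
Starting from position 2, the probability is 0.4789.

0.4789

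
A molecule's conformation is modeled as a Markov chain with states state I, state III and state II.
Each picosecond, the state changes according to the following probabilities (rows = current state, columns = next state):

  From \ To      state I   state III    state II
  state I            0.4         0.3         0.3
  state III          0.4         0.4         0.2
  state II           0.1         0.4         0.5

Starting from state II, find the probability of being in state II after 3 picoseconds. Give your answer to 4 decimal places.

Propagate the distribution vector 3 picoseconds from state II.
After 0 picoseconds: (0.0000, 0.0000, 1.0000)
After 1 picosecond: (0.1000, 0.4000, 0.5000)
After 2 picoseconds: (0.2500, 0.3900, 0.3600)
After 3 picoseconds: (0.2920, 0.3750, 0.3330)
P(in state II after 3 picoseconds) = 0.3330

0.3330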